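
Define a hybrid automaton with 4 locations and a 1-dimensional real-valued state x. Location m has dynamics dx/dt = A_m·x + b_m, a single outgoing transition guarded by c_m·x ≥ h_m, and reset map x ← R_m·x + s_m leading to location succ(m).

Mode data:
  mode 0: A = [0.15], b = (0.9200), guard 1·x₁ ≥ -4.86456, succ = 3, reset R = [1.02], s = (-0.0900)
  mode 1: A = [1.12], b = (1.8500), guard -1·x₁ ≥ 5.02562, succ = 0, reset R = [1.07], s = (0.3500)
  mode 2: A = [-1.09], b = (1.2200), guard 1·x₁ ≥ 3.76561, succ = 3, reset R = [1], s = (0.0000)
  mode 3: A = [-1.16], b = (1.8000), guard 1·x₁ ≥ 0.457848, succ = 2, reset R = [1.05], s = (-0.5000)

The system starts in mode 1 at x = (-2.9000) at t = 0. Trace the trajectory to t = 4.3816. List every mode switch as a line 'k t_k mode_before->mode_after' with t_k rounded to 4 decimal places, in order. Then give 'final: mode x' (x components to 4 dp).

1 0.8878 1->0
2 1.8036 0->3
3 3.3535 3->2
final: 2 0.7480

Mode 1: guard c·x = 5.0256 hit at Δt = 0.8878 (t = 0.8878), x⁻ = (-5.0256) → reset → x⁺ = (-5.0274), jump to mode 0
Mode 0: guard c·x = -4.8646 hit at Δt = 0.9158 (t = 1.8036), x⁻ = (-4.8646) → reset → x⁺ = (-5.0519), jump to mode 3
Mode 3: guard c·x = 0.4578 hit at Δt = 1.5499 (t = 3.3535), x⁻ = (0.4578) → reset → x⁺ = (-0.0193), jump to mode 2
Mode 2: flow for 1.0281 to horizon, guard not reached → x = (0.7480)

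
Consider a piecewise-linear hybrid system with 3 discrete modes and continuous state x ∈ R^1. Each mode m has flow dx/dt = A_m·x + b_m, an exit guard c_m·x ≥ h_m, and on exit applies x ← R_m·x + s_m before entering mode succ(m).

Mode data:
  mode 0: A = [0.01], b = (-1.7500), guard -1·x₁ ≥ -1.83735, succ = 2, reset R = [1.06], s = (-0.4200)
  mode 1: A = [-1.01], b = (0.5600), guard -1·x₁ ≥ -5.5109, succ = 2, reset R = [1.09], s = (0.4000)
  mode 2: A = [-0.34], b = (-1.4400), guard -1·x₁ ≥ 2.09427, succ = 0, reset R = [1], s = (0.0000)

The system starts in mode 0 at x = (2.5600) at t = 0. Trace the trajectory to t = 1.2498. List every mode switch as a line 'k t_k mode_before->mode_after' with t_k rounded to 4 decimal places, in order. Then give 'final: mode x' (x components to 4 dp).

Mode 0: guard c·x = -1.8374 hit at Δt = 0.4182 (t = 0.4182), x⁻ = (1.8374) → reset → x⁺ = (1.5276), jump to mode 2
Mode 2: flow for 0.8316 to horizon, guard not reached → x = (0.1083)

1 0.4182 0->2
final: 2 0.1083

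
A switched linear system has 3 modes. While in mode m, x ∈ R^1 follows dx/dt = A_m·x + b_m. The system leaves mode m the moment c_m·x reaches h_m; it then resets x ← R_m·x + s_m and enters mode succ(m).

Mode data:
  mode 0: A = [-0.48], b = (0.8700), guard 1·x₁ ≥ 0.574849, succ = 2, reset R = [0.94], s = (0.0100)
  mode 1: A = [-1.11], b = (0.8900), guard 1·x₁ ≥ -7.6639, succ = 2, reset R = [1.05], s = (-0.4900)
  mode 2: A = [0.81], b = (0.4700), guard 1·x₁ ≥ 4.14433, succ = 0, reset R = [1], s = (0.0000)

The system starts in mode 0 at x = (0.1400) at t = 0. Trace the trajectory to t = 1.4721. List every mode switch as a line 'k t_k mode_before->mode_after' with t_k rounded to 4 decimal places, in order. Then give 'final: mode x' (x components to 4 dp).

1 0.6273 0->2
final: 2 1.6610

Mode 0: guard c·x = 0.5748 hit at Δt = 0.6273 (t = 0.6273), x⁻ = (0.5748) → reset → x⁺ = (0.5504), jump to mode 2
Mode 2: flow for 0.8448 to horizon, guard not reached → x = (1.6610)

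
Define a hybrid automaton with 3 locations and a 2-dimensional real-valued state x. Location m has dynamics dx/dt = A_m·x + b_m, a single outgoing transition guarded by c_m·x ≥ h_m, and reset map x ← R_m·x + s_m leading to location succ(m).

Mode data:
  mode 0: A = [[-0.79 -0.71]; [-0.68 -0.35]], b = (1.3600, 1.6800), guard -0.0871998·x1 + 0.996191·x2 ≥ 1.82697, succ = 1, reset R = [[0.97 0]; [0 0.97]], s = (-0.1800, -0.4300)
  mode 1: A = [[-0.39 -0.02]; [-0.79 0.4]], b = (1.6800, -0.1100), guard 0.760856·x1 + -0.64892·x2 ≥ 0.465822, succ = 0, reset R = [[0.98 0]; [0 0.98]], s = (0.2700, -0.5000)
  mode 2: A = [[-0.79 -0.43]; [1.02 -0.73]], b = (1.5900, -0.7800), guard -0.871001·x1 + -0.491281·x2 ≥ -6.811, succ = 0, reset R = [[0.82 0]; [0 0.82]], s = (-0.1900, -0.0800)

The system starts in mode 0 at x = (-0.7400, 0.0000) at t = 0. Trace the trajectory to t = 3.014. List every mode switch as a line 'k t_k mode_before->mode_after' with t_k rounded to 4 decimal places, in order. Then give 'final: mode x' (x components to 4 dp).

Mode 0: guard c·x = 1.8270 hit at Δt = 1.3627 (t = 1.3627), x⁻ = (0.1627, 1.8482) → reset → x⁺ = (-0.0222, 1.3628), jump to mode 1
Mode 1: guard c·x = 0.4658 hit at Δt = 1.1862 (t = 2.5489), x⁻ = (1.5557, 1.1062) → reset → x⁺ = (1.7946, 0.5841), jump to mode 0
Mode 0: flow for 0.4651 to horizon, guard not reached → x = (1.5910, 0.7248)

1 1.3627 0->1
2 2.5489 1->0
final: 0 1.5910 0.7248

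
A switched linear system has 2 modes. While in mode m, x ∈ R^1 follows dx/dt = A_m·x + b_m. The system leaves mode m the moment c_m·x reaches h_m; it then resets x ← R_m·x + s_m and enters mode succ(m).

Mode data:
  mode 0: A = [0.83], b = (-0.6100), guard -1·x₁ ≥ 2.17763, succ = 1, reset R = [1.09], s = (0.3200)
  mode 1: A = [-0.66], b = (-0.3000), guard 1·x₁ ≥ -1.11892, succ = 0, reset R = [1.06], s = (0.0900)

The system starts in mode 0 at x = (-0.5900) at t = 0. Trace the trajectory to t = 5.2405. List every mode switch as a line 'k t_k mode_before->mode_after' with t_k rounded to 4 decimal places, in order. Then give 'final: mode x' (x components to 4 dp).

Mode 0: guard c·x = 2.1776 hit at Δt = 0.9490 (t = 0.9490), x⁻ = (-2.1776) → reset → x⁺ = (-2.0536), jump to mode 1
Mode 1: guard c·x = -1.1189 hit at Δt = 1.3308 (t = 2.2798), x⁻ = (-1.1189) → reset → x⁺ = (-1.0961), jump to mode 0
Mode 0: guard c·x = 2.1776 hit at Δt = 0.5592 (t = 2.8391), x⁻ = (-2.1776) → reset → x⁺ = (-2.0536), jump to mode 1
Mode 1: guard c·x = -1.1189 hit at Δt = 1.3308 (t = 4.1699), x⁻ = (-1.1189) → reset → x⁺ = (-1.0961), jump to mode 0
Mode 0: guard c·x = 2.1776 hit at Δt = 0.5592 (t = 4.7291), x⁻ = (-2.1776) → reset → x⁺ = (-2.0536), jump to mode 1
Mode 1: flow for 0.5114 to horizon, guard not reached → x = (-1.5955)

1 0.9490 0->1
2 2.2798 1->0
3 2.8391 0->1
4 4.1699 1->0
5 4.7291 0->1
final: 1 -1.5955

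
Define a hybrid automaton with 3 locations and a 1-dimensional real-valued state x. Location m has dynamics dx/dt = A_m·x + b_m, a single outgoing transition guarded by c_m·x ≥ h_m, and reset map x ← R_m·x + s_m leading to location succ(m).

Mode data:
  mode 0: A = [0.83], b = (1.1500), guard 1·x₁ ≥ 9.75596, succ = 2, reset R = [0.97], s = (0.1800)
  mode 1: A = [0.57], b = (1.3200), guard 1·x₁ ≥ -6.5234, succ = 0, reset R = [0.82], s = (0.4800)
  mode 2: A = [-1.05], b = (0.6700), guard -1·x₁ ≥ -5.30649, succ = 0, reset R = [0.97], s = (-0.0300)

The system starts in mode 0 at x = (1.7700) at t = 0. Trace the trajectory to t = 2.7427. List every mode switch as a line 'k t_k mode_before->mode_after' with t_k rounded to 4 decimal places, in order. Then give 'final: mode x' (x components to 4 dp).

Mode 0: guard c·x = 9.7560 hit at Δt = 1.5199 (t = 1.5199), x⁻ = (9.7560) → reset → x⁺ = (9.6433), jump to mode 2
Mode 2: guard c·x = -5.3065 hit at Δt = 0.6257 (t = 2.1456), x⁻ = (5.3065) → reset → x⁺ = (5.1173), jump to mode 0
Mode 0: flow for 0.5971 to horizon, guard not reached → x = (9.2887)

1 1.5199 0->2
2 2.1456 2->0
final: 0 9.2887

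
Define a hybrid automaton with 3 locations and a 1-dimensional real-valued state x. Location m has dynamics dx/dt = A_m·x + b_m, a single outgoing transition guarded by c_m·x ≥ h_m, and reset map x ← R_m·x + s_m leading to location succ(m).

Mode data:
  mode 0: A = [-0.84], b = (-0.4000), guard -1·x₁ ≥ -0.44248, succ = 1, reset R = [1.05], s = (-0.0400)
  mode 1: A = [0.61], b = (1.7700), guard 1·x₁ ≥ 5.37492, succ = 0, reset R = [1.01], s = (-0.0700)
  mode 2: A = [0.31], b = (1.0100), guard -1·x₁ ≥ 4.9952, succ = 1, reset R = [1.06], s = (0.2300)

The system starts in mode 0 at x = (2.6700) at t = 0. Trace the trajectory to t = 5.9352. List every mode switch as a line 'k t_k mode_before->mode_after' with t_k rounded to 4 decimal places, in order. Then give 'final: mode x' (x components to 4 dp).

1 1.4655 0->1
2 2.9599 1->0
3 5.1607 0->1
final: 1 2.4333

Mode 0: guard c·x = -0.4425 hit at Δt = 1.4655 (t = 1.4655), x⁻ = (0.4425) → reset → x⁺ = (0.4246), jump to mode 1
Mode 1: guard c·x = 5.3749 hit at Δt = 1.4944 (t = 2.9599), x⁻ = (5.3749) → reset → x⁺ = (5.3587), jump to mode 0
Mode 0: guard c·x = -0.4425 hit at Δt = 2.2008 (t = 5.1607), x⁻ = (0.4425) → reset → x⁺ = (0.4246), jump to mode 1
Mode 1: flow for 0.7745 to horizon, guard not reached → x = (2.4333)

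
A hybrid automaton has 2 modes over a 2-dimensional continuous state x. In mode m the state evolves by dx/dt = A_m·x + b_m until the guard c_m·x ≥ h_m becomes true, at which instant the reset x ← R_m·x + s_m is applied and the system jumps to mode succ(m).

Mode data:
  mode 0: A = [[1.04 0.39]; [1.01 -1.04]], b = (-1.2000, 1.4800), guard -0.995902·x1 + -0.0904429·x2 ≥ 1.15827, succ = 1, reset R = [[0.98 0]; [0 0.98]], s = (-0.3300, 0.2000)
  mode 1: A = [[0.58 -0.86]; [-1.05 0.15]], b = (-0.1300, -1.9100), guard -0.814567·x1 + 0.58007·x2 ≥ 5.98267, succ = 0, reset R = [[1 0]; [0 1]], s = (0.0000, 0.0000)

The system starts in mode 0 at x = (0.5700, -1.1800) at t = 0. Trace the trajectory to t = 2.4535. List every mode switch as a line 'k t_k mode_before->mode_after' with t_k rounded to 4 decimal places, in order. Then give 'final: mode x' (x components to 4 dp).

1 1.2612 0->1
final: 1 -4.6120 2.0222

Mode 0: guard c·x = 1.1583 hit at Δt = 1.2612 (t = 1.2612), x⁻ = (-1.2041, 0.4524) → reset → x⁺ = (-1.5100, 0.6434), jump to mode 1
Mode 1: flow for 1.1923 to horizon, guard not reached → x = (-4.6120, 2.0222)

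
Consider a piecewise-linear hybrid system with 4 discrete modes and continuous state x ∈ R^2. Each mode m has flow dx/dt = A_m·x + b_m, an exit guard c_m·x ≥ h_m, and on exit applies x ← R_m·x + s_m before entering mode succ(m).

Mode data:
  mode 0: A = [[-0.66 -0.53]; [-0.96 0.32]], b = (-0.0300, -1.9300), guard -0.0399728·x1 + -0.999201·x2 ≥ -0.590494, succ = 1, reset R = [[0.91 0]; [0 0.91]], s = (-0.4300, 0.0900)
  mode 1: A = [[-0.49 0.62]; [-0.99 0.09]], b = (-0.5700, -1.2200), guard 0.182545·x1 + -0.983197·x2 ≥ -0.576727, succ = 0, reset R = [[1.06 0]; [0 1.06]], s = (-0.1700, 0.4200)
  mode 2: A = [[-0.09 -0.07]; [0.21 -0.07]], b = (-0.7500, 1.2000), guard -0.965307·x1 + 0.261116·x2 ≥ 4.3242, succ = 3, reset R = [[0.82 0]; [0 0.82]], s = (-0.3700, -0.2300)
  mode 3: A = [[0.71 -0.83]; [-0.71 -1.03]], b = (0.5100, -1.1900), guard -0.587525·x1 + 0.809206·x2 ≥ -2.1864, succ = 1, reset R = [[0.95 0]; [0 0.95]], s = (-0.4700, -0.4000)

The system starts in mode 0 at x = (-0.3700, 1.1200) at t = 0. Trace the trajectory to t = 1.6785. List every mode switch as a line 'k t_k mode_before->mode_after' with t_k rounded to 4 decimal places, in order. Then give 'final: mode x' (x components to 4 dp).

Mode 0: guard c·x = -0.5905 hit at Δt = 0.4102 (t = 0.4102), x⁻ = (-0.4560, 0.6092) → reset → x⁺ = (-0.8450, 0.6444), jump to mode 1
Mode 1: guard c·x = -0.5767 hit at Δt = 0.5207 (t = 0.9309), x⁻ = (-0.7614, 0.4452) → reset → x⁺ = (-0.9771, 0.8919), jump to mode 0
Mode 0: guard c·x = -0.5905 hit at Δt = 0.3408 (t = 1.2717), x⁻ = (-0.9122, 0.6275) → reset → x⁺ = (-1.2601, 0.6610), jump to mode 1
Mode 1: flow for 0.4068 to horizon, guard not reached → x = (-1.0901, 0.6612)

1 0.4102 0->1
2 0.9309 1->0
3 1.2717 0->1
final: 1 -1.0901 0.6612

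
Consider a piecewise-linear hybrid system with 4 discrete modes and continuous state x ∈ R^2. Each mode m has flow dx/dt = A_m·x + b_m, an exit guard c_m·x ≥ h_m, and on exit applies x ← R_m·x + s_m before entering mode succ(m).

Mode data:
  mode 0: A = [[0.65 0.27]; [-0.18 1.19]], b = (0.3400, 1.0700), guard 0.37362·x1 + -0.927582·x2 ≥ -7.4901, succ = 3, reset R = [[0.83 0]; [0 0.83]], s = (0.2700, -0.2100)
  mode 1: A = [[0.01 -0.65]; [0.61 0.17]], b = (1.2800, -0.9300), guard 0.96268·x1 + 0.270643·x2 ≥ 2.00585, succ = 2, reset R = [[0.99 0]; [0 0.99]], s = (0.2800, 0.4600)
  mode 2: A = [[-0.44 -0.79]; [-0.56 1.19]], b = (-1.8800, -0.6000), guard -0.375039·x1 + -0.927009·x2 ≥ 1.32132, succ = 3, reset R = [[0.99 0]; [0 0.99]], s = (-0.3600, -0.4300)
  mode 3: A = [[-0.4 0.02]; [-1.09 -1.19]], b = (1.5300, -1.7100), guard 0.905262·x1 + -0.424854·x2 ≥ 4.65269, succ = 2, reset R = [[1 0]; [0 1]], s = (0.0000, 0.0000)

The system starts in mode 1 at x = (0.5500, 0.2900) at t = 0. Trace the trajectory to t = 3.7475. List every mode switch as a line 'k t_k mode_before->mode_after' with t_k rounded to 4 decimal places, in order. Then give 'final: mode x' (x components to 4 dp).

Mode 1: guard c·x = 2.0059 hit at Δt = 1.2317 (t = 1.2317), x⁻ = (2.0455, 0.1357) → reset → x⁺ = (2.3050, 0.5944), jump to mode 2
Mode 2: guard c·x = 1.3213 hit at Δt = 1.5006 (t = 2.7323), x⁻ = (-0.5815, -1.1901) → reset → x⁺ = (-0.9357, -1.6082), jump to mode 3
Mode 3: flow for 1.0152 to horizon, guard not reached → x = (0.6295, -1.5215)

1 1.2317 1->2
2 2.7323 2->3
final: 3 0.6295 -1.5215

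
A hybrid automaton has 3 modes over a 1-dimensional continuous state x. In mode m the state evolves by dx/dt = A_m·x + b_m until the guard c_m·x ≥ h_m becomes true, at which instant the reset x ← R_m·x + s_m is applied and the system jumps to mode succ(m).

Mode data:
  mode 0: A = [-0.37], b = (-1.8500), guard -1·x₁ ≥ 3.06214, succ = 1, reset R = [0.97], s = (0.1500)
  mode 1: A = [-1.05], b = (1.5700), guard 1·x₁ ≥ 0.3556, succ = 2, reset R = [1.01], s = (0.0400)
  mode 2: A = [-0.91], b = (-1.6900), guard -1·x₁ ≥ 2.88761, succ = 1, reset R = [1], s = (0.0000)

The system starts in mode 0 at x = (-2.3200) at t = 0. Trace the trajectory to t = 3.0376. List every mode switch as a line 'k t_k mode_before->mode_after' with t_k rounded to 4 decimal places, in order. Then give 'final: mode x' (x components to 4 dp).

Mode 0: guard c·x = 3.0621 hit at Δt = 0.8763 (t = 0.8763), x⁻ = (-3.0621) → reset → x⁺ = (-2.8203), jump to mode 1
Mode 1: guard c·x = 0.3556 hit at Δt = 1.2681 (t = 2.1444), x⁻ = (0.3556) → reset → x⁺ = (0.3992), jump to mode 2
Mode 2: flow for 0.8932 to horizon, guard not reached → x = (-0.8562)

1 0.8763 0->1
2 2.1444 1->2
final: 2 -0.8562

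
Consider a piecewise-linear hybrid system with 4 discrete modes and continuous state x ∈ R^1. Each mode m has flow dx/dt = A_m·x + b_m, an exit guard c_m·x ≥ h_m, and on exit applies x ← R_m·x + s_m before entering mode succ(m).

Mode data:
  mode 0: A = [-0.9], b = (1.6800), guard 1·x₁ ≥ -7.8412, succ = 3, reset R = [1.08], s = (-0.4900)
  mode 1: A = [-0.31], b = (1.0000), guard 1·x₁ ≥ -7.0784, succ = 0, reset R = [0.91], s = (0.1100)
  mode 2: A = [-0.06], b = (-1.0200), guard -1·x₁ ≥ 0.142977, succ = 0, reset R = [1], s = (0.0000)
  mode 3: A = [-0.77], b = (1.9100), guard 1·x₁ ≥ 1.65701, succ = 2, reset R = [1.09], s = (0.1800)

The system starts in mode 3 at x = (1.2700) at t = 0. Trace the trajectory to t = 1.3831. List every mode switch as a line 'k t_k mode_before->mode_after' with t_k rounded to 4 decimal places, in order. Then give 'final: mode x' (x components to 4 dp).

1 0.5003 3->2
final: 2 1.0067

Mode 3: guard c·x = 1.6570 hit at Δt = 0.5003 (t = 0.5003), x⁻ = (1.6570) → reset → x⁺ = (1.9861), jump to mode 2
Mode 2: flow for 0.8828 to horizon, guard not reached → x = (1.0067)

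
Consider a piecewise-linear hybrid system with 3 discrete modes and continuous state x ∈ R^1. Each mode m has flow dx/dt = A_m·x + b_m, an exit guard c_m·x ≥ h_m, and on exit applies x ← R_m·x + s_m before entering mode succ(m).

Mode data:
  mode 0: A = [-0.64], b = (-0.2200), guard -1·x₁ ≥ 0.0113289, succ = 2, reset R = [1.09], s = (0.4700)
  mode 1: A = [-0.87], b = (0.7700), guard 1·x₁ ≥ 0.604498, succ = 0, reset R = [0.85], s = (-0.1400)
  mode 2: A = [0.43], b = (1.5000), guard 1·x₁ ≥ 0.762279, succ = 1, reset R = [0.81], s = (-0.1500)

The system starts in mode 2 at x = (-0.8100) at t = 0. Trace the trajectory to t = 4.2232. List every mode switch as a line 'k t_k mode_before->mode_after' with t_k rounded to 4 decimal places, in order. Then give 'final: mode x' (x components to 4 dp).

Mode 2: guard c·x = 0.7623 hit at Δt = 1.0741 (t = 1.0741), x⁻ = (0.7623) → reset → x⁺ = (0.4674), jump to mode 1
Mode 1: guard c·x = 0.6045 hit at Δt = 0.4572 (t = 1.5313), x⁻ = (0.6045) → reset → x⁺ = (0.3738), jump to mode 0
Mode 0: guard c·x = 0.0113 hit at Δt = 1.2023 (t = 2.7336), x⁻ = (-0.0113) → reset → x⁺ = (0.4577), jump to mode 2
Mode 2: guard c·x = 0.7623 hit at Δt = 0.1729 (t = 2.9065), x⁻ = (0.7623) → reset → x⁺ = (0.4674), jump to mode 1
Mode 1: guard c·x = 0.6045 hit at Δt = 0.4572 (t = 3.3637), x⁻ = (0.6045) → reset → x⁺ = (0.3738), jump to mode 0
Mode 0: flow for 0.8595 to horizon, guard not reached → x = (0.0702)

1 1.0741 2->1
2 1.5313 1->0
3 2.7336 0->2
4 2.9065 2->1
5 3.3637 1->0
final: 0 0.0702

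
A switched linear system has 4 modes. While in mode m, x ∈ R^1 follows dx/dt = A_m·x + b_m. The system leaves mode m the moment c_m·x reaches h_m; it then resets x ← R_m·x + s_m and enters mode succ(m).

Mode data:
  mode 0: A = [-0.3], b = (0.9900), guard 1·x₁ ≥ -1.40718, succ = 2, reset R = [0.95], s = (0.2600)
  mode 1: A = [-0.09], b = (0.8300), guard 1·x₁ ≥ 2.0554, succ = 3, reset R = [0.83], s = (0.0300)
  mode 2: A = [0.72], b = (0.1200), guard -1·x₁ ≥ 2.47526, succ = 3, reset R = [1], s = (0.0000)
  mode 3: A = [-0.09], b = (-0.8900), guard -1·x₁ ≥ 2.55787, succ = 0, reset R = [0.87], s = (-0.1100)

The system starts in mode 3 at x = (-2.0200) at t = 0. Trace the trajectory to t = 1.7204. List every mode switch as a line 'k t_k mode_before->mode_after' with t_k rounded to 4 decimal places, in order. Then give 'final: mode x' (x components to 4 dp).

Mode 3: guard c·x = 2.5579 hit at Δt = 0.7867 (t = 0.7867), x⁻ = (-2.5579) → reset → x⁺ = (-2.3353), jump to mode 0
Mode 0: guard c·x = -1.4072 hit at Δt = 0.5999 (t = 1.3866), x⁻ = (-1.4072) → reset → x⁺ = (-1.0768), jump to mode 2
Mode 2: flow for 0.3338 to horizon, guard not reached → x = (-1.3241)

1 0.7867 3->0
2 1.3866 0->2
final: 2 -1.3241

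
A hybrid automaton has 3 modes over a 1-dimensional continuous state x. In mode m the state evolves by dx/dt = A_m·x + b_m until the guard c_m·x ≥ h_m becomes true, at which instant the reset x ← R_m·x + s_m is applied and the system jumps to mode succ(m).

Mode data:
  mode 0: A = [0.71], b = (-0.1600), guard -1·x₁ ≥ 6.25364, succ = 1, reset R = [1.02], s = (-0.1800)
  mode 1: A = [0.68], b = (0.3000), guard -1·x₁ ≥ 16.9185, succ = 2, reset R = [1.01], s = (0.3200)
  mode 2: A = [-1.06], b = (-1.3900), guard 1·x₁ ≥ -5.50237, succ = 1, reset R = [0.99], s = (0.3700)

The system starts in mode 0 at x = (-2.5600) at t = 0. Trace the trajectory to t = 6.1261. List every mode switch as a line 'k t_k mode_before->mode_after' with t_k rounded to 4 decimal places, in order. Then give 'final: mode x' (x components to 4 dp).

1 1.1890 0->1
2 2.6461 1->2
3 3.8773 2->1
4 5.7421 1->2
final: 2 -11.5998

Mode 0: guard c·x = 6.2536 hit at Δt = 1.1890 (t = 1.1890), x⁻ = (-6.2536) → reset → x⁺ = (-6.5587), jump to mode 1
Mode 1: guard c·x = 16.9185 hit at Δt = 1.4571 (t = 2.6461), x⁻ = (-16.9185) → reset → x⁺ = (-16.7677), jump to mode 2
Mode 2: guard c·x = -5.5024 hit at Δt = 1.2312 (t = 3.8773), x⁻ = (-5.5024) → reset → x⁺ = (-5.0773), jump to mode 1
Mode 1: guard c·x = 16.9185 hit at Δt = 1.8648 (t = 5.7421), x⁻ = (-16.9185) → reset → x⁺ = (-16.7677), jump to mode 2
Mode 2: flow for 0.3840 to horizon, guard not reached → x = (-11.5998)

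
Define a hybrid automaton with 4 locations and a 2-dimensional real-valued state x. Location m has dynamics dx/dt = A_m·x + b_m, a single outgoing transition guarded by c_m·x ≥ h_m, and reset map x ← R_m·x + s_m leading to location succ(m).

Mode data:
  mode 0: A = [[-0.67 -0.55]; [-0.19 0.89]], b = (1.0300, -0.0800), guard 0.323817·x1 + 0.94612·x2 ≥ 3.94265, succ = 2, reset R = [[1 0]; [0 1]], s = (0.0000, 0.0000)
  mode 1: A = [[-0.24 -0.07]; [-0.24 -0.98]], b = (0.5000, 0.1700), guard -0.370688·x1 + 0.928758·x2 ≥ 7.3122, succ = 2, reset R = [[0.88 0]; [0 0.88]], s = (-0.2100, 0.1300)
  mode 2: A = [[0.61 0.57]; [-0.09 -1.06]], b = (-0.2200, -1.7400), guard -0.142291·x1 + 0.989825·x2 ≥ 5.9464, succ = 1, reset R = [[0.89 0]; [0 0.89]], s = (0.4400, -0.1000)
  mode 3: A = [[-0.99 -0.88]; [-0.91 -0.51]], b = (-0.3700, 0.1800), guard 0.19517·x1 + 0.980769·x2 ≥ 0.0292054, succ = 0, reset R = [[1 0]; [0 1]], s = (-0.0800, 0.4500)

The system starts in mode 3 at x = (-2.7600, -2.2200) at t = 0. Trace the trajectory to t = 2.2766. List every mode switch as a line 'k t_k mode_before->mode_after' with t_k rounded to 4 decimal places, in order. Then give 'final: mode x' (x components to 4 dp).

1 1.4229 3->0
final: 0 -0.0863 1.2984

Mode 3: guard c·x = 0.0292 hit at Δt = 1.4229 (t = 1.4229), x⁻ = (-0.6560, 0.1603) → reset → x⁺ = (-0.7360, 0.6103), jump to mode 0
Mode 0: flow for 0.8537 to horizon, guard not reached → x = (-0.0863, 1.2984)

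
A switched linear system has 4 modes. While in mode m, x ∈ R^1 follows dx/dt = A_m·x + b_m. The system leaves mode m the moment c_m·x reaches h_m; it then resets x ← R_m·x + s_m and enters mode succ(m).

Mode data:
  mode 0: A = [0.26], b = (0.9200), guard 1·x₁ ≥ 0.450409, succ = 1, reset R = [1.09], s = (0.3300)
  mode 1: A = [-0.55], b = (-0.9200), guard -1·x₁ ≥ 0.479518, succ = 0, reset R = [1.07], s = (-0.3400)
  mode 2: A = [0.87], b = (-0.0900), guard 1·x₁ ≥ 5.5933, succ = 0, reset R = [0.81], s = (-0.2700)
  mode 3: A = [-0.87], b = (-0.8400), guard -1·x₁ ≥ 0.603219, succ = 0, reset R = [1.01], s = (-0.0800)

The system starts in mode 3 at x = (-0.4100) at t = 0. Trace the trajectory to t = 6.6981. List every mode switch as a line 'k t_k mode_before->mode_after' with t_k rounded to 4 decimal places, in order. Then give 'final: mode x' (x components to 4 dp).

1 0.4913 3->0
2 1.7854 0->1
3 3.1256 1->0
4 4.6475 0->1
5 5.9877 1->0
final: 0 -0.3083

Mode 3: guard c·x = 0.6032 hit at Δt = 0.4913 (t = 0.4913), x⁻ = (-0.6032) → reset → x⁺ = (-0.6893), jump to mode 0
Mode 0: guard c·x = 0.4504 hit at Δt = 1.2941 (t = 1.7854), x⁻ = (0.4504) → reset → x⁺ = (0.8209), jump to mode 1
Mode 1: guard c·x = 0.4795 hit at Δt = 1.3402 (t = 3.1256), x⁻ = (-0.4795) → reset → x⁺ = (-0.8531), jump to mode 0
Mode 0: guard c·x = 0.4504 hit at Δt = 1.5219 (t = 4.6475), x⁻ = (0.4504) → reset → x⁺ = (0.8209), jump to mode 1
Mode 1: guard c·x = 0.4795 hit at Δt = 1.3402 (t = 5.9877), x⁻ = (-0.4795) → reset → x⁺ = (-0.8531), jump to mode 0
Mode 0: flow for 0.7104 to horizon, guard not reached → x = (-0.3083)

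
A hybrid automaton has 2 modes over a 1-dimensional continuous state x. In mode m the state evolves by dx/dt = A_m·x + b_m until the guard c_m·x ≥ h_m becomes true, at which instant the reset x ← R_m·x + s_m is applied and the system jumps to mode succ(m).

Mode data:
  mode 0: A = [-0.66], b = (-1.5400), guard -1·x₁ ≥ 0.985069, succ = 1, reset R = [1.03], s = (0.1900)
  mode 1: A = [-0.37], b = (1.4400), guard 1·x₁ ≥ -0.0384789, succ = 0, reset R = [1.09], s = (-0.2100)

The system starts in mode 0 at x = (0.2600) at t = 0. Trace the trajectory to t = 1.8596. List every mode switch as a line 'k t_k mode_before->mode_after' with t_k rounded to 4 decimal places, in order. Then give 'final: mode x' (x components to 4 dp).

Mode 0: guard c·x = 0.9851 hit at Δt = 0.9911 (t = 0.9911), x⁻ = (-0.9851) → reset → x⁺ = (-0.8246), jump to mode 1
Mode 1: guard c·x = -0.0385 hit at Δt = 0.4928 (t = 1.4839), x⁻ = (-0.0385) → reset → x⁺ = (-0.2519), jump to mode 0
Mode 0: flow for 0.3757 to horizon, guard not reached → x = (-0.7090)

1 0.9911 0->1
2 1.4839 1->0
final: 0 -0.7090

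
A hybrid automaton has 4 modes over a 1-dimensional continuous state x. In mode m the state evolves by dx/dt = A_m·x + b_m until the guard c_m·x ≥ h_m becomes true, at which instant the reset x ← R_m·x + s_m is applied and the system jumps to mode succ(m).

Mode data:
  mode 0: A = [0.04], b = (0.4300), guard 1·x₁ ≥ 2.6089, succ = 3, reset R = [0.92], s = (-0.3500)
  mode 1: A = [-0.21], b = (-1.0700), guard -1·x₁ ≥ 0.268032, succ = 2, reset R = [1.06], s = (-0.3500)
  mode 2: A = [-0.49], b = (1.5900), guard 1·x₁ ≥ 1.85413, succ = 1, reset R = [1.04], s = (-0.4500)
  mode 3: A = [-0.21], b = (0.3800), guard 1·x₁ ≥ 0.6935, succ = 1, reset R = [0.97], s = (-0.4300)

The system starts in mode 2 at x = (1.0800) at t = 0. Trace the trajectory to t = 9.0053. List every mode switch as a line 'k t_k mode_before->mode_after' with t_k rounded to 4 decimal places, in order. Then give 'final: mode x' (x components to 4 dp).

1 0.9031 2->1
2 2.3735 1->2
3 4.4668 2->1
4 5.9372 1->2
5 8.0305 2->1
final: 1 0.2615

Mode 2: guard c·x = 1.8541 hit at Δt = 0.9031 (t = 0.9031), x⁻ = (1.8541) → reset → x⁺ = (1.4783), jump to mode 1
Mode 1: guard c·x = 0.2680 hit at Δt = 1.4704 (t = 2.3735), x⁻ = (-0.2680) → reset → x⁺ = (-0.6341), jump to mode 2
Mode 2: guard c·x = 1.8541 hit at Δt = 2.0933 (t = 4.4668), x⁻ = (1.8541) → reset → x⁺ = (1.4783), jump to mode 1
Mode 1: guard c·x = 0.2680 hit at Δt = 1.4704 (t = 5.9372), x⁻ = (-0.2680) → reset → x⁺ = (-0.6341), jump to mode 2
Mode 2: guard c·x = 1.8541 hit at Δt = 2.0933 (t = 8.0305), x⁻ = (1.8541) → reset → x⁺ = (1.4783), jump to mode 1
Mode 1: flow for 0.9748 to horizon, guard not reached → x = (0.2615)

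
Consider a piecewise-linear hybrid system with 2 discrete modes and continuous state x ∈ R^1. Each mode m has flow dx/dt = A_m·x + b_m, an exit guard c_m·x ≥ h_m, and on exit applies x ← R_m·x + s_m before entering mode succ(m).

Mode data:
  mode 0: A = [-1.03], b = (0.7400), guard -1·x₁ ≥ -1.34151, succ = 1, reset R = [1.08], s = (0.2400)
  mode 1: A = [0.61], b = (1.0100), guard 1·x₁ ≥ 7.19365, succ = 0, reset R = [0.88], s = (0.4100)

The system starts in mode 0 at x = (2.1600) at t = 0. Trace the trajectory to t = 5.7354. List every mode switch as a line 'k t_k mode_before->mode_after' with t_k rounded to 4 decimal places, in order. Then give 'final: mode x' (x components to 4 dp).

Mode 0: guard c·x = -1.3415 hit at Δt = 0.8144 (t = 0.8144), x⁻ = (1.3415) → reset → x⁺ = (1.6888), jump to mode 1
Mode 1: guard c·x = 7.1936 hit at Δt = 1.5951 (t = 2.4095), x⁻ = (7.1937) → reset → x⁺ = (6.7404), jump to mode 0
Mode 0: guard c·x = -1.3415 hit at Δt = 2.2024 (t = 4.6119), x⁻ = (1.3415) → reset → x⁺ = (1.6888), jump to mode 1
Mode 1: flow for 1.1235 to horizon, guard not reached → x = (4.9812)

1 0.8144 0->1
2 2.4095 1->0
3 4.6119 0->1
final: 1 4.9812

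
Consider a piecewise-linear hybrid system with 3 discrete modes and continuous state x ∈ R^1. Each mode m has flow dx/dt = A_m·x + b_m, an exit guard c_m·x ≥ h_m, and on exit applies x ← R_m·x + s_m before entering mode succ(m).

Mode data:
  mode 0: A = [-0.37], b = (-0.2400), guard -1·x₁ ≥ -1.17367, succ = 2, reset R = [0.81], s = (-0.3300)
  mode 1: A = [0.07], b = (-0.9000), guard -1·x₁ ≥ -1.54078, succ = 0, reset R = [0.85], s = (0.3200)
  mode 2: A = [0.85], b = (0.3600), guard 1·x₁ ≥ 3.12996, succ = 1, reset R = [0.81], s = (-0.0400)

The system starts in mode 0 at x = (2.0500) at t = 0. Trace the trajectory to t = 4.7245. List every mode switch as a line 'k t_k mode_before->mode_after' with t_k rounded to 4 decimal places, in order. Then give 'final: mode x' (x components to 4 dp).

Mode 0: guard c·x = -1.1737 hit at Δt = 1.0612 (t = 1.0612), x⁻ = (1.1737) → reset → x⁺ = (0.6207), jump to mode 2
Mode 2: guard c·x = 3.1300 hit at Δt = 1.4408 (t = 2.5020), x⁻ = (3.1300) → reset → x⁺ = (2.4953), jump to mode 1
Mode 1: guard c·x = -1.5408 hit at Δt = 1.2588 (t = 3.7608), x⁻ = (1.5408) → reset → x⁺ = (1.6297), jump to mode 0
Mode 0: guard c·x = -1.1737 hit at Δt = 0.6036 (t = 4.3644), x⁻ = (1.1737) → reset → x⁺ = (0.6207), jump to mode 2
Mode 2: flow for 0.3601 to horizon, guard not reached → x = (0.9946)

1 1.0612 0->2
2 2.5020 2->1
3 3.7608 1->0
4 4.3644 0->2
final: 2 0.9946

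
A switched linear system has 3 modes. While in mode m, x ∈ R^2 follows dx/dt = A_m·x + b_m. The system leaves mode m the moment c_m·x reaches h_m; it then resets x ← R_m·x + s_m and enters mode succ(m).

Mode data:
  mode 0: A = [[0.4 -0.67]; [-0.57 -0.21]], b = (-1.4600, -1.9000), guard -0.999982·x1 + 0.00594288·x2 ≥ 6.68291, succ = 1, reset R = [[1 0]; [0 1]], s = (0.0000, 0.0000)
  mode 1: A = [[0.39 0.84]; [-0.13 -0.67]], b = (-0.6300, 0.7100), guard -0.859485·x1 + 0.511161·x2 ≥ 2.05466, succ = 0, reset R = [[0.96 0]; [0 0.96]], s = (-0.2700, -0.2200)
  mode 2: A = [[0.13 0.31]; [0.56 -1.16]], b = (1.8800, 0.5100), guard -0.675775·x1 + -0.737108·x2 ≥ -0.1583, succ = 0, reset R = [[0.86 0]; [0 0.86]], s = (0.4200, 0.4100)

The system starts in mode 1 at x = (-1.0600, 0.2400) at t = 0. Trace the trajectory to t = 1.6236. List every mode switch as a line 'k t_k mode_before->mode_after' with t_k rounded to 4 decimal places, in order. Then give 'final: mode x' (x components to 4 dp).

1 1.1299 1->0
final: 0 -3.5054 0.3790

Mode 1: guard c·x = 2.0547 hit at Δt = 1.1299 (t = 1.1299), x⁻ = (-1.8943, 0.8344) → reset → x⁺ = (-2.0886, 0.5810), jump to mode 0
Mode 0: flow for 0.4937 to horizon, guard not reached → x = (-3.5054, 0.3790)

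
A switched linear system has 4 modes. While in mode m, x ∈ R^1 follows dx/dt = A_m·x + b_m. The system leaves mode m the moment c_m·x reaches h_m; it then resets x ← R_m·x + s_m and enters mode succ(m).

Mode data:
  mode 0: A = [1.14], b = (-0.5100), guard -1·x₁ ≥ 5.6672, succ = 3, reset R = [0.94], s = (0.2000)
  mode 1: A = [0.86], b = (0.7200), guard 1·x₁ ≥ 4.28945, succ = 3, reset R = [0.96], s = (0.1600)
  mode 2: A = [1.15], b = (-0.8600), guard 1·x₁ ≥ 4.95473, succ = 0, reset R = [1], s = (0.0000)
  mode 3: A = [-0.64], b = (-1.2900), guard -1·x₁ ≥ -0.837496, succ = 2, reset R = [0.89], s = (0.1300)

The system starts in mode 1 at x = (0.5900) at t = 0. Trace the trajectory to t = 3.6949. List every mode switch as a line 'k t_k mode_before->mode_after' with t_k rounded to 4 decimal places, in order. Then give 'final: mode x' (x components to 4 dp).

Mode 1: guard c·x = 4.2895 hit at Δt = 1.4869 (t = 1.4869), x⁻ = (4.2894) → reset → x⁺ = (4.2779), jump to mode 3
Mode 3: guard c·x = -0.8375 hit at Δt = 1.2361 (t = 2.7230), x⁻ = (0.8375) → reset → x⁺ = (0.8754), jump to mode 2
Mode 2: flow for 0.9719 to horizon, guard not reached → x = (1.1378)

1 1.4869 1->3
2 2.7230 3->2
final: 2 1.1378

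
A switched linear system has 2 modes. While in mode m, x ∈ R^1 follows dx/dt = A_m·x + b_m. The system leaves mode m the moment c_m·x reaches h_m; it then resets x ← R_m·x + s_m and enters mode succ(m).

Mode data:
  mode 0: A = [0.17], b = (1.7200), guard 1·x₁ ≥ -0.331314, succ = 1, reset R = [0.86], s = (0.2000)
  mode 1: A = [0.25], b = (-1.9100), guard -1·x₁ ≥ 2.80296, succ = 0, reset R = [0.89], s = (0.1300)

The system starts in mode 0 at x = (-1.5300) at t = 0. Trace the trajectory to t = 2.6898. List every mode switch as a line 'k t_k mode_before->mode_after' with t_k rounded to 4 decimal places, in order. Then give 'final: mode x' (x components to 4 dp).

1 0.7686 0->1
2 1.9745 1->0
final: 0 -1.3621

Mode 0: guard c·x = -0.3313 hit at Δt = 0.7686 (t = 0.7686), x⁻ = (-0.3313) → reset → x⁺ = (-0.0849), jump to mode 1
Mode 1: guard c·x = 2.8030 hit at Δt = 1.2059 (t = 1.9745), x⁻ = (-2.8030) → reset → x⁺ = (-2.3646), jump to mode 0
Mode 0: flow for 0.7153 to horizon, guard not reached → x = (-1.3621)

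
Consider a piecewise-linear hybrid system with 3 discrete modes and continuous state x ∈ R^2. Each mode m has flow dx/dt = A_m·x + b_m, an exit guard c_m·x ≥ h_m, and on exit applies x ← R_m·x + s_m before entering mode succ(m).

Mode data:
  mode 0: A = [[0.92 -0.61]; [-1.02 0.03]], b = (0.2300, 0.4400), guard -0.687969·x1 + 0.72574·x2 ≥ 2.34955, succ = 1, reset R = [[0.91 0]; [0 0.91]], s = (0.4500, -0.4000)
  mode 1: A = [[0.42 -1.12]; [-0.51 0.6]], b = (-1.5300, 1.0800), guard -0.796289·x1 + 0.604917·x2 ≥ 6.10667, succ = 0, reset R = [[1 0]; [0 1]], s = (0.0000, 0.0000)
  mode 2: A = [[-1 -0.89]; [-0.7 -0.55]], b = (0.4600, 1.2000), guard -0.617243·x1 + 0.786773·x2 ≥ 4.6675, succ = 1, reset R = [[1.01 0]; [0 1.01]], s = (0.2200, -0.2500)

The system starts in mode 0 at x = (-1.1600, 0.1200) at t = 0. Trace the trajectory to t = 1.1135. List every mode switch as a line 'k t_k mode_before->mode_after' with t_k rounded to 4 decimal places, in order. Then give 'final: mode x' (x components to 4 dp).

1 0.5709 0->1
final: 1 -3.7627 2.5361

Mode 0: guard c·x = 2.3495 hit at Δt = 0.5709 (t = 0.5709), x⁻ = (-2.0656, 1.2793) → reset → x⁺ = (-1.4297, 0.7642), jump to mode 1
Mode 1: flow for 0.5426 to horizon, guard not reached → x = (-3.7627, 2.5361)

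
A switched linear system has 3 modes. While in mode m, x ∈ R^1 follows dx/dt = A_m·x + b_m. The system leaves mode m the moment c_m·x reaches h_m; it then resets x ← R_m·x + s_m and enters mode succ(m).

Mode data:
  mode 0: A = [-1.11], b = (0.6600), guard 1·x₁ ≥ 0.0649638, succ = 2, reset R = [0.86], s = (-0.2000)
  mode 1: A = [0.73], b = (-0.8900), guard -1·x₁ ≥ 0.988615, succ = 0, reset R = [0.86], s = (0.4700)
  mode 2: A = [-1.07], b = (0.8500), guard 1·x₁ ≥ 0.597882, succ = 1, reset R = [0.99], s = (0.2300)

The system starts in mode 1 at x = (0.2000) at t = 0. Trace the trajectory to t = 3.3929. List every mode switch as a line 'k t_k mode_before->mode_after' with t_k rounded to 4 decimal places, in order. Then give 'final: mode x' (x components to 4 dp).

1 1.0589 1->0
2 1.6085 0->2
3 3.0698 2->1
final: 1 0.7162

Mode 1: guard c·x = 0.9886 hit at Δt = 1.0589 (t = 1.0589), x⁻ = (-0.9886) → reset → x⁺ = (-0.3802), jump to mode 0
Mode 0: guard c·x = 0.0650 hit at Δt = 0.5496 (t = 1.6085), x⁻ = (0.0650) → reset → x⁺ = (-0.1441), jump to mode 2
Mode 2: guard c·x = 0.5979 hit at Δt = 1.4613 (t = 3.0698), x⁻ = (0.5979) → reset → x⁺ = (0.8219), jump to mode 1
Mode 1: flow for 0.3231 to horizon, guard not reached → x = (0.7162)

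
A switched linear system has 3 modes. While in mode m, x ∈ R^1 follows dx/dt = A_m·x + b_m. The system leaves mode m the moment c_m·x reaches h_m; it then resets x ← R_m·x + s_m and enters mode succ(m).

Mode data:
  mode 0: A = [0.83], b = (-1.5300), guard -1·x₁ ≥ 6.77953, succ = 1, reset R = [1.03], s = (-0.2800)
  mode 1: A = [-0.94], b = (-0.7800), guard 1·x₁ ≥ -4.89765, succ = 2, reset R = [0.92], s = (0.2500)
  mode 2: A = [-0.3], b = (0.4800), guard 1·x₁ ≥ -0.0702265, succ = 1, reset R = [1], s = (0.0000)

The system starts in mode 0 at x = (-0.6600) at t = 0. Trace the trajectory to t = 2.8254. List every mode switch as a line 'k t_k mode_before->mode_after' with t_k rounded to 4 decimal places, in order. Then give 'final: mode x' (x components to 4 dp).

Mode 0: guard c·x = 6.7795 hit at Δt = 1.4901 (t = 1.4901), x⁻ = (-6.7795) → reset → x⁺ = (-7.2629), jump to mode 1
Mode 1: guard c·x = -4.8976 hit at Δt = 0.4876 (t = 1.9777), x⁻ = (-4.8976) → reset → x⁺ = (-4.2558), jump to mode 2
Mode 2: flow for 0.8477 to horizon, guard not reached → x = (-2.9409)

1 1.4901 0->1
2 1.9777 1->2
final: 2 -2.9409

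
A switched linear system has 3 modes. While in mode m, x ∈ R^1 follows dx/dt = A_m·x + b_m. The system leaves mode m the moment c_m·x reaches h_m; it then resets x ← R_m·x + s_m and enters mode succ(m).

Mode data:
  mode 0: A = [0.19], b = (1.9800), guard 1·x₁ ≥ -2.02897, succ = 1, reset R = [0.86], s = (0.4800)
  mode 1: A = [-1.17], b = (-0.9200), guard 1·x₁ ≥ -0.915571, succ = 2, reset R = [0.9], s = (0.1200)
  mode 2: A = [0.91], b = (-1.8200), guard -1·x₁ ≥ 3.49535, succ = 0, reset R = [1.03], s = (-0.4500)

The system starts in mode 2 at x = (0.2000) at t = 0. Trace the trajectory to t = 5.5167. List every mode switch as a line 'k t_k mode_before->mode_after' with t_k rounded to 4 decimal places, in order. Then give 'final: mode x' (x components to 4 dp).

1 1.2265 2->0
2 2.6768 0->1
3 3.7957 1->2
4 4.5750 2->0
final: 0 -2.8020

Mode 2: guard c·x = 3.4954 hit at Δt = 1.2265 (t = 1.2265), x⁻ = (-3.4953) → reset → x⁺ = (-4.0502), jump to mode 0
Mode 0: guard c·x = -2.0290 hit at Δt = 1.4503 (t = 2.6768), x⁻ = (-2.0290) → reset → x⁺ = (-1.2649), jump to mode 1
Mode 1: guard c·x = -0.9156 hit at Δt = 1.1189 (t = 3.7957), x⁻ = (-0.9156) → reset → x⁺ = (-0.7040), jump to mode 2
Mode 2: guard c·x = 3.4954 hit at Δt = 0.7793 (t = 4.5750), x⁻ = (-3.4954) → reset → x⁺ = (-4.0502), jump to mode 0
Mode 0: flow for 0.9417 to horizon, guard not reached → x = (-2.8020)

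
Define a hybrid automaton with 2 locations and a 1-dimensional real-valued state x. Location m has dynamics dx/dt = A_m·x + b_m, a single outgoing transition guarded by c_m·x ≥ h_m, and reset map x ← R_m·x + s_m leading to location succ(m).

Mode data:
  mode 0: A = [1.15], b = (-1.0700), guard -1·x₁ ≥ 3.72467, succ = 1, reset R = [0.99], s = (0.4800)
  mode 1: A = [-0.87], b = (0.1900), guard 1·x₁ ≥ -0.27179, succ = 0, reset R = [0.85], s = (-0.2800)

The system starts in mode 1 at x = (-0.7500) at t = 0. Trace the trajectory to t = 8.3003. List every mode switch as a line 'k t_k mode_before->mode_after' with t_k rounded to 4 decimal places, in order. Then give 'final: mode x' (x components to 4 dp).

1 0.7826 1->0
2 1.8020 0->1
3 4.0369 1->0
4 5.0563 0->1
5 7.2911 1->0
final: 0 -3.6704

Mode 1: guard c·x = -0.2718 hit at Δt = 0.7826 (t = 0.7826), x⁻ = (-0.2718) → reset → x⁺ = (-0.5110), jump to mode 0
Mode 0: guard c·x = 3.7247 hit at Δt = 1.0194 (t = 1.8020), x⁻ = (-3.7247) → reset → x⁺ = (-3.2074), jump to mode 1
Mode 1: guard c·x = -0.2718 hit at Δt = 2.2349 (t = 4.0369), x⁻ = (-0.2718) → reset → x⁺ = (-0.5110), jump to mode 0
Mode 0: guard c·x = 3.7247 hit at Δt = 1.0194 (t = 5.0563), x⁻ = (-3.7247) → reset → x⁺ = (-3.2074), jump to mode 1
Mode 1: guard c·x = -0.2718 hit at Δt = 2.2349 (t = 7.2911), x⁻ = (-0.2718) → reset → x⁺ = (-0.5110), jump to mode 0
Mode 0: flow for 1.0092 to horizon, guard not reached → x = (-3.6704)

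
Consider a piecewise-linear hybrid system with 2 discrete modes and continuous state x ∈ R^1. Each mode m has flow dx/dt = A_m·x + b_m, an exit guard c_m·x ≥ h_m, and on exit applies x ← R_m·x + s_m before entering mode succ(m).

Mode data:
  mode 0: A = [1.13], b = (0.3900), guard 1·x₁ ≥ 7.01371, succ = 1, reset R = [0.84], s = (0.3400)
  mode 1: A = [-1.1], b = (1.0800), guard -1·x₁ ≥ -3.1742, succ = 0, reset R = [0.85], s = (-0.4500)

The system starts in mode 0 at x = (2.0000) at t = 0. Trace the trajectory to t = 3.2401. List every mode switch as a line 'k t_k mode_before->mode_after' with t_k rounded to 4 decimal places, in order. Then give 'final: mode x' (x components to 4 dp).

Mode 0: guard c·x = 7.0137 hit at Δt = 1.0120 (t = 1.0120), x⁻ = (7.0137) → reset → x⁺ = (6.2315), jump to mode 1
Mode 1: guard c·x = -3.1742 hit at Δt = 0.7938 (t = 1.8058), x⁻ = (3.1742) → reset → x⁺ = (2.2481), jump to mode 0
Mode 0: guard c·x = 7.0137 hit at Δt = 0.9230 (t = 2.7288), x⁻ = (7.0137) → reset → x⁺ = (6.2315), jump to mode 1
Mode 1: flow for 0.5113 to horizon, guard not reached → x = (3.9733)

1 1.0120 0->1
2 1.8058 1->0
3 2.7288 0->1
final: 1 3.9733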